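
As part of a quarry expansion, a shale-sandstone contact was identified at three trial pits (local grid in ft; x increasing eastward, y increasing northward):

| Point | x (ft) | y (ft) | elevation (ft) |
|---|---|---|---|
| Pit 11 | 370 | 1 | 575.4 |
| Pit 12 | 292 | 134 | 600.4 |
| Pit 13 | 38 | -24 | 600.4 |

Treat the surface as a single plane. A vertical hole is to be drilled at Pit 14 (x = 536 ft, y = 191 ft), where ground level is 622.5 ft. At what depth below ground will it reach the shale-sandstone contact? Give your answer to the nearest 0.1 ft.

Two edge vectors: Pit 11→Pit 12 = (-78, 133, 25), Pit 11→Pit 13 = (-332, -25, 25).
Normal n = (Pit 11→Pit 12) × (Pit 11→Pit 13) = (3950, -6350, 46106).
So ∂z/∂x = −n_x/n_z = −0.08567 and ∂z/∂y = −n_y/n_z = 0.13773.
Intercept c from Pit 11: 575.4 + 31.70 − 0.14 = 606.96.
At (536, 191): z_contact = −45.92 + 26.31 + 606.96 = 587.35 ft.
Depth below ground = 622.5 − 587.35 = 35.2 ft.

35.2 ft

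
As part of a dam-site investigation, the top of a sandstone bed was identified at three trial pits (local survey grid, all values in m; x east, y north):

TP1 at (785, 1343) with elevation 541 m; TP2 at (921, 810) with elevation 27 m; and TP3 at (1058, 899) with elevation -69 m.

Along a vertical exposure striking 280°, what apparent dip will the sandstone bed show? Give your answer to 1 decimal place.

Two edge vectors: TP1→TP2 = (136, -533, -514), TP1→TP3 = (273, -444, -610).
Normal n = (TP1→TP2) × (TP1→TP3) = (96914, -57362, 85125).
So ∂z/∂x = −n_x/n_z = −1.13849 and ∂z/∂y = −n_y/n_z = 0.67386.
Unit vector along 280° is (sin 280°, cos 280°) = (-0.9848, 0.1736).
Slope in that direction = a·(-0.9848) + b·(0.1736) = 1.23821.
Apparent dip = arctan|1.23821| = 51.1° (true dip is 52.9°, so apparent ≤ true as expected).

51.1°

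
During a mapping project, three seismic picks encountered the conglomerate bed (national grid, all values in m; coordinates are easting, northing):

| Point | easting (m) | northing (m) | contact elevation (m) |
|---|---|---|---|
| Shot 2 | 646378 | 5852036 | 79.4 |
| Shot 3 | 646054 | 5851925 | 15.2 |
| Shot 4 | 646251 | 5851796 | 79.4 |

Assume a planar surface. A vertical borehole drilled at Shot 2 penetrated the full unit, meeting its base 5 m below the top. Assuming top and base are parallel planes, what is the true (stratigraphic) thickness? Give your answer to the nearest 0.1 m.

4.8 m

Two edge vectors: Shot 2→Shot 3 = (-324, -111, -64.2), Shot 2→Shot 4 = (-127, -240, 0).
Normal n = (Shot 2→Shot 3) × (Shot 2→Shot 4) = (-15408, 8153.4, 63663).
So ∂z/∂easting = −n_x/n_z = 0.24202 and ∂z/∂northing = −n_y/n_z = −0.12807.
|∇z| = √(a²+b²) = 0.27382, so dip δ = arctan(0.27382) = 15.31°.
True thickness = vertical thickness × cos δ = 5 × cos 15.31° = 4.8 m.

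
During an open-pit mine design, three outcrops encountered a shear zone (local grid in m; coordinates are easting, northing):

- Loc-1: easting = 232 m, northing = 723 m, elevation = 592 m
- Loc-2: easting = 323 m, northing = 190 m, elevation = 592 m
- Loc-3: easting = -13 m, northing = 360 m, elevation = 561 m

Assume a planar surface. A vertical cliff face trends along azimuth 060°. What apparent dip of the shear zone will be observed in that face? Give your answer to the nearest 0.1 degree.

Two edge vectors: Loc-1→Loc-2 = (91, -533, 0), Loc-1→Loc-3 = (-245, -363, -31).
Normal n = (Loc-1→Loc-2) × (Loc-1→Loc-3) = (16523, 2821, -163618).
So ∂z/∂easting = −n_x/n_z = 0.10099 and ∂z/∂northing = −n_y/n_z = 0.01724.
Unit vector along 060° is (sin 60°, cos 60°) = (0.8660, 0.5000).
Slope in that direction = a·(0.8660) + b·(0.5000) = 0.09608.
Apparent dip = arctan|0.09608| = 5.5° (true dip is 5.8°, so apparent ≤ true as expected).

5.5°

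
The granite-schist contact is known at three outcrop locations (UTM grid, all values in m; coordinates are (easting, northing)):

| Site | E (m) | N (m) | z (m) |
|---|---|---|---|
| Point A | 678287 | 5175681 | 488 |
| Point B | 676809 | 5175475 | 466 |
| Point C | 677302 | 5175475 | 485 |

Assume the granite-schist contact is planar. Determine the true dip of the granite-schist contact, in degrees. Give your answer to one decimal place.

Two edge vectors: Point A→Point B = (-1478, -206, -22), Point A→Point C = (-985, -206, -3).
Normal n = (Point A→Point B) × (Point A→Point C) = (-3914, 17236, 101558).
So ∂z/∂E = −n_x/n_z = 0.03854 and ∂z/∂N = −n_y/n_z = −0.16972.
Gradient magnitude |∇z| = √(a² + b²) = √(0.00149 + 0.02880) = 0.17404.
True dip = arctan(0.17404) = 9.9°, dipping toward NNW (azimuth ≈ 347°).

9.9°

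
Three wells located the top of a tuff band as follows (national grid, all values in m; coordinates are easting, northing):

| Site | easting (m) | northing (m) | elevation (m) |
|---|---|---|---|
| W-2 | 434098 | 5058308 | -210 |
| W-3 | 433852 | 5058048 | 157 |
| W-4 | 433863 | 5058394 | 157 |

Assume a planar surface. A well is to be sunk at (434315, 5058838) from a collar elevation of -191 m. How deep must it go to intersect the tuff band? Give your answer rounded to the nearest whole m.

Let the plane be z = a·easting + b·northing + c.
W-3−W-2: −246a − 260b = 367;  W-4−W-2: −235a + 86b = 367.
Solving gives a = −1.54374149, b = 0.04907849.
Then c = -210 − a·434098 − b·5058308 = 421670.99.
At (434315, 5058838): z_contact = −670470.1 + 248280.1 + 421670.99 = -519.0 m.
Depth below ground = -191 − (-519.0) = 328 m.

328 m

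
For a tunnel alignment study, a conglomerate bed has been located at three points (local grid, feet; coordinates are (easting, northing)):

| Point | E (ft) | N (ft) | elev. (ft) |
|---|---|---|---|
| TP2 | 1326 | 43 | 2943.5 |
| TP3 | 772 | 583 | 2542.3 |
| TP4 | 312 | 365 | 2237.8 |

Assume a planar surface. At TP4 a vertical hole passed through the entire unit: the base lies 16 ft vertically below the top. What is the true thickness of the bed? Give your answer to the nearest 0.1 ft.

Two edge vectors: TP2→TP3 = (-554, 540, -401.2), TP2→TP4 = (-1014, 322, -705.7).
Normal n = (TP2→TP3) × (TP2→TP4) = (-251891.6, 15859, 369172).
So ∂z/∂E = −n_x/n_z = 0.68232 and ∂z/∂N = −n_y/n_z = −0.04296.
|∇z| = √(a²+b²) = 0.68367, so dip δ = arctan(0.68367) = 34.36°.
True thickness = vertical thickness × cos δ = 16 × cos 34.36° = 13.2 ft.

13.2 ft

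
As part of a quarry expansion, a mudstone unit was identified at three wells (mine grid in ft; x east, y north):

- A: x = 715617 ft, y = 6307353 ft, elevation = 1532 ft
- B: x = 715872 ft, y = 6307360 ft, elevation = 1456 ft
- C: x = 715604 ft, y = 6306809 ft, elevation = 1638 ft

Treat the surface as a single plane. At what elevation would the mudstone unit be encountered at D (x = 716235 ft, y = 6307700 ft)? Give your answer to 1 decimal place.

Let the plane be z = a·x + b·y + c.
B−A: 255a + 7b = −76;  C−A: −13a − 544b = 106.
Solving gives a = −0.292882442, b = −0.187853912.
Then c = 1532 − a·715617 − b·6307353 = 1395984.59.
At (716235, 6307700): z = −209772.7 − 1184926.1 + 1395984.59 = 1285.8 ft.

1285.8 ft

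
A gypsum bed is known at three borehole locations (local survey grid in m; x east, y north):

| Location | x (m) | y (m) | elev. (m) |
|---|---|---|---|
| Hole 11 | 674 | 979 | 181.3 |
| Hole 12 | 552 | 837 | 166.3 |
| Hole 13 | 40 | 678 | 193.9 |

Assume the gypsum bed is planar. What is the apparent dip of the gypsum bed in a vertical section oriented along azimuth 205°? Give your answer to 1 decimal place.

7.8°

Two edge vectors: Hole 11→Hole 12 = (-122, -142, -15), Hole 11→Hole 13 = (-634, -301, 12.6).
Normal n = (Hole 11→Hole 12) × (Hole 11→Hole 13) = (-6304.2, 11047.2, -53306).
So ∂z/∂x = −n_x/n_z = −0.11826 and ∂z/∂y = −n_y/n_z = 0.20724.
Unit vector along 205° is (sin 205°, cos 205°) = (-0.4226, -0.9063).
Slope in that direction = a·(-0.4226) + b·(-0.9063) = −0.13784.
Apparent dip = arctan|0.13784| = 7.8° (true dip is 13.4°, so apparent ≤ true as expected).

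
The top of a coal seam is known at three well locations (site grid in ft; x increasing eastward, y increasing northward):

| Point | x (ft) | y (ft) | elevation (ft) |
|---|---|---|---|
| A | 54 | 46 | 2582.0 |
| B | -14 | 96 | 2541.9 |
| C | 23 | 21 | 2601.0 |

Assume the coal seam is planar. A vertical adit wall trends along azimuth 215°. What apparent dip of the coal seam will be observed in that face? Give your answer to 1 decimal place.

32.2°

Let the plane be z = a·x + b·y + c.
B−A: −68a + 50b = −40.1;  C−A: −31a − 25b = 19.
Solving gives a = 0.01615, b = −0.78003.
Unit vector along 215° is (sin 215°, cos 215°) = (-0.5736, -0.8192).
Slope in that direction = a·(-0.5736) + b·(-0.8192) = 0.62970.
Apparent dip = arctan|0.62970| = 32.2° (true dip is 38.0°, so apparent ≤ true as expected).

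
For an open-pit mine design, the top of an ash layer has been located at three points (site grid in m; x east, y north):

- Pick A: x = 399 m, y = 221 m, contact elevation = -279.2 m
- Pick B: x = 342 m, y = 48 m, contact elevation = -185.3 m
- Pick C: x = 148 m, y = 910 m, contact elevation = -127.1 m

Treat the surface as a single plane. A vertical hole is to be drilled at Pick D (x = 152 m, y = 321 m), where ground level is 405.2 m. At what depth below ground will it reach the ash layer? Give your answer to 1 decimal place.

Let the plane be z = a·x + b·y + c.
Pick B−Pick A: −57a − 173b = 93.9;  Pick C−Pick A: −251a + 689b = 152.1.
Solving gives a = −1.10054, b = −0.18017.
Then c = -279.2 − a·399 − b·221 = 199.73.
At (152, 321): z_contact = −167.28 − 57.83 + 199.73 = -25.38 m.
Depth below ground = 405.2 − (-25.38) = 430.6 m.

430.6 m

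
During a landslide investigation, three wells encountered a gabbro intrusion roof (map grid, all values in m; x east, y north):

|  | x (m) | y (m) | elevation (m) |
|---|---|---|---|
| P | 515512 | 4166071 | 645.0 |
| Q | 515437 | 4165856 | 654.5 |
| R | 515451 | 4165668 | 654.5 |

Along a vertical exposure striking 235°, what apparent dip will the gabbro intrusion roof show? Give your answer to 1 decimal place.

5.1°

Let the plane be z = a·x + b·y + c.
Q−P: −75a − 215b = 9.5;  R−P: −61a − 403b = 9.5.
Solving gives a = −0.10438, b = −0.00777.
Unit vector along 235° is (sin 235°, cos 235°) = (-0.8192, -0.5736).
Slope in that direction = a·(-0.8192) + b·(-0.5736) = 0.08996.
Apparent dip = arctan|0.08996| = 5.1° (true dip is 6.0°, so apparent ≤ true as expected).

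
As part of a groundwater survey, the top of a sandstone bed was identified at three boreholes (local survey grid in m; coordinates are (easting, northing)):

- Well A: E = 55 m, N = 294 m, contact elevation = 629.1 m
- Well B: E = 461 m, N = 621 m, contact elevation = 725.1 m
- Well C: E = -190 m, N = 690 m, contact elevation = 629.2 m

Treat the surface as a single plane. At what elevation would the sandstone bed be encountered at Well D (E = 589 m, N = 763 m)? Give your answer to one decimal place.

759.2 m

Let the plane be z = a·E + b·N + c.
Well B−Well A: 406a + 327b = 96;  Well C−Well A: −245a + 396b = 0.1.
Solving gives a = 0.15768, b = 0.09781.
Then c = 629.1 − a·55 − b·294 = 591.67.
At (589, 763): z = 92.9 + 74.6 + 591.67 = 759.2 m.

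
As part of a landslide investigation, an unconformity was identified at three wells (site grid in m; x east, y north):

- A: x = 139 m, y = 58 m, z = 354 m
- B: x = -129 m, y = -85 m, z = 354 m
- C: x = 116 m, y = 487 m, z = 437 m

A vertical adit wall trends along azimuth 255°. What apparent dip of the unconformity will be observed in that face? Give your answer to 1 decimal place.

Two edge vectors: A→B = (-268, -143, 0), A→C = (-23, 429, 83).
Normal n = (A→B) × (A→C) = (-11869, 22244, -118261).
So ∂z/∂x = −n_x/n_z = −0.10036 and ∂z/∂y = −n_y/n_z = 0.18809.
Unit vector along 255° is (sin 255°, cos 255°) = (-0.9659, -0.2588).
Slope in that direction = a·(-0.9659) + b·(-0.2588) = 0.04826.
Apparent dip = arctan|0.04826| = 2.8° (true dip is 12.0°, so apparent ≤ true as expected).

2.8°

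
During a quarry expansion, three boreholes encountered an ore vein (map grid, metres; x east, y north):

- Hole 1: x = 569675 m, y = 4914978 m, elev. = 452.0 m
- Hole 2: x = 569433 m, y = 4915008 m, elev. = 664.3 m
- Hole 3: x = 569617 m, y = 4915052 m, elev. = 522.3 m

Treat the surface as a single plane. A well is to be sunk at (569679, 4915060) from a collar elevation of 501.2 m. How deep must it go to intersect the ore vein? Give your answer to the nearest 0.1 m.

28.7 m

Two edge vectors: Hole 1→Hole 2 = (-242, 30, 212.3), Hole 1→Hole 3 = (-58, 74, 70.3).
Normal n = (Hole 1→Hole 2) × (Hole 1→Hole 3) = (-13601.2, 4699.2, -16168).
So ∂z/∂x = −n_x/n_z = −0.841241959 and ∂z/∂y = −n_y/n_z = 0.290648194.
Intercept c from Hole 1: 452 + 479234.51 − 1428529.48 = −948842.97.
At (569679, 4915060): z_contact = −479237.88 + 1428553.31 − 948842.97 = 472.47 m.
Depth below ground = 501.2 − 472.47 = 28.7 m.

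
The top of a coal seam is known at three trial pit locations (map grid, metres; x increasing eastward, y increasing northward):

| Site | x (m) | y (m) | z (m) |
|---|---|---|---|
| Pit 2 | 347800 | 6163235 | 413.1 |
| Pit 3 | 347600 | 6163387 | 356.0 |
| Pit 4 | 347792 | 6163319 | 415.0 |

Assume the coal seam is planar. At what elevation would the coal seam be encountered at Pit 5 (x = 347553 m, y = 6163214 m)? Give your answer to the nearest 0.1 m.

331.4 m

Let the plane be z = a·x + b·y + c.
Pit 3−Pit 2: −200a + 152b = −57.1;  Pit 4−Pit 2: −8a + 84b = 1.9.
Solving gives a = 0.326309035, b = 0.053696099.
Then c = 413.1 − a·347800 − b·6163235 = −444018.86.
At (347553, 6163214): z = 113409.7 + 330940.5 − 444018.86 = 331.4 m.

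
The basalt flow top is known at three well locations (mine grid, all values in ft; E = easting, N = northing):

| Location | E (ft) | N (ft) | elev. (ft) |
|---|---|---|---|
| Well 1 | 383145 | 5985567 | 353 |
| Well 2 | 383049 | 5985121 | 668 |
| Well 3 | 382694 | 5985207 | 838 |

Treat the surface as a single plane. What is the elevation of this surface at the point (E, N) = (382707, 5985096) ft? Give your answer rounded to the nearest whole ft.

894 ft

Two edge vectors: Well 1→Well 2 = (-96, -446, 315), Well 1→Well 3 = (-451, -360, 485).
Normal n = (Well 1→Well 2) × (Well 1→Well 3) = (-102910, -95505, -166586).
So ∂z/∂E = −n_x/n_z = −0.61775900 and ∂z/∂N = −n_y/n_z = −0.57330748.
Intercept c from Well 1: 353 + 236691.27 + 3431570.34 = 3668614.61.
At (382707, 5985096): z = −236420.7 − 3431300.3 + 3668614.61 = 893.6 ft.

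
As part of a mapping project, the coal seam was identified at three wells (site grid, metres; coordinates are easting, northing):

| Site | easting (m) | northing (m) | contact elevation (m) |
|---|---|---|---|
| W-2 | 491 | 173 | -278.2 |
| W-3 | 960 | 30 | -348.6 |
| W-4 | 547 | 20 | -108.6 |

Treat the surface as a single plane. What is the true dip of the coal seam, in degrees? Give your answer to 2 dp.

54.85°

Two edge vectors: W-2→W-3 = (469, -143, -70.4), W-2→W-4 = (56, -153, 169.6).
Normal n = (W-2→W-3) × (W-2→W-4) = (-35024, -83484.8, -63749).
So ∂z/∂easting = −n_x/n_z = −0.54940 and ∂z/∂northing = −n_y/n_z = −1.30959.
Gradient magnitude |∇z| = √(a² + b²) = √(0.30185 + 1.71502) = 1.42016.
True dip = arctan(1.42016) = 54.85°, dipping toward NNE (azimuth ≈ 023°).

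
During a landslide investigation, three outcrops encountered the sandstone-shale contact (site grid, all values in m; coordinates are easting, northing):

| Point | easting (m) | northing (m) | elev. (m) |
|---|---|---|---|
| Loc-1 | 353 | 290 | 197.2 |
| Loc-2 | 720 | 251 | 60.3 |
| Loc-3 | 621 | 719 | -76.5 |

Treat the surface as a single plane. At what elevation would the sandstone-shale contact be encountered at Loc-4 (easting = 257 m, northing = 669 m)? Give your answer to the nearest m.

Two edge vectors: Loc-1→Loc-2 = (367, -39, -136.9), Loc-1→Loc-3 = (268, 429, -273.7).
Normal n = (Loc-1→Loc-2) × (Loc-1→Loc-3) = (69404.4, 63758.7, 167895).
So ∂z/∂easting = −n_x/n_z = −0.41338 and ∂z/∂northing = −n_y/n_z = −0.37975.
Intercept c from Loc-1: 197.2 + 145.92 + 110.13 = 453.25.
At (257, 669): z = −106.2 − 254.1 + 453.25 = 93.0 m.

93 m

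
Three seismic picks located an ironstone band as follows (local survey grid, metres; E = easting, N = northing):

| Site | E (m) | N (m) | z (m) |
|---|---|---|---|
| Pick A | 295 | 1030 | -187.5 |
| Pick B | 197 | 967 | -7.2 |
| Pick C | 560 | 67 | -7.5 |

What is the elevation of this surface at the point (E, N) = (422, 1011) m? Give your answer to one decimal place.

Two edge vectors: Pick A→Pick B = (-98, -63, 180.3), Pick A→Pick C = (265, -963, 180).
Normal n = (Pick A→Pick B) × (Pick A→Pick C) = (162288.9, 65419.5, 111069).
So ∂z/∂E = −n_x/n_z = −1.461154 and ∂z/∂N = −n_y/n_z = −0.588999.
Intercept c from Pick A: -187.5 + 431.04 + 606.67 = 850.21.
At (422, 1011): z = −616.6 − 595.5 + 850.21 = -361.9 m.

-361.9 m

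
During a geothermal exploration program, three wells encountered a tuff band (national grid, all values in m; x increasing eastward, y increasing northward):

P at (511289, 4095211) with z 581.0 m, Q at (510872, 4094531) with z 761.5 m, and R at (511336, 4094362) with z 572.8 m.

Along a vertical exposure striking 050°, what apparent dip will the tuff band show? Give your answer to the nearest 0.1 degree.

Let the plane be z = a·x + b·y + c.
Q−P: −417a − 680b = 180.5;  R−P: 47a − 849b = −8.2.
Solving gives a = −0.41146, b = −0.01312.
Unit vector along 050° is (sin 50°, cos 50°) = (0.7660, 0.6428).
Slope in that direction = a·(0.7660) + b·(0.6428) = −0.32363.
Apparent dip = arctan|0.32363| = 17.9° (true dip is 22.4°, so apparent ≤ true as expected).

17.9°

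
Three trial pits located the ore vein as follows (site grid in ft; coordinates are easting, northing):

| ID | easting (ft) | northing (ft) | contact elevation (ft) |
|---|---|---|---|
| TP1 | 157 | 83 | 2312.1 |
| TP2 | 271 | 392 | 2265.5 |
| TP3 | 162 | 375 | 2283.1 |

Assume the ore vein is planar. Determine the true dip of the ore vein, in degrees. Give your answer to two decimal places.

Two edge vectors: TP1→TP2 = (114, 309, -46.6), TP1→TP3 = (5, 292, -29).
Normal n = (TP1→TP2) × (TP1→TP3) = (4646.2, 3073, 31743).
So ∂z/∂easting = −n_x/n_z = −0.14637 and ∂z/∂northing = −n_y/n_z = −0.09681.
Gradient magnitude |∇z| = √(a² + b²) = √(0.02142 + 0.00937) = 0.17549.
True dip = arctan(0.17549) = 9.95°, dipping toward ENE (azimuth ≈ 057°).

9.95°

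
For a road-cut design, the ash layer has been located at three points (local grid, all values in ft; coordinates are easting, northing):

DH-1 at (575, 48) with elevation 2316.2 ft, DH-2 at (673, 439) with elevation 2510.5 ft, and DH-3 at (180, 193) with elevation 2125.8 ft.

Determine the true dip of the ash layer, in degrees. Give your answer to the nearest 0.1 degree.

Two edge vectors: DH-1→DH-2 = (98, 391, 194.3), DH-1→DH-3 = (-395, 145, -190.4).
Normal n = (DH-1→DH-2) × (DH-1→DH-3) = (-102619.9, -58089.3, 168655).
So ∂z/∂easting = −n_x/n_z = 0.60846 and ∂z/∂northing = −n_y/n_z = 0.34443.
Gradient magnitude |∇z| = √(a² + b²) = √(0.37022 + 0.11863) = 0.69918.
True dip = arctan(0.69918) = 35.0°, dipping toward WSW (azimuth ≈ 240°).

35.0°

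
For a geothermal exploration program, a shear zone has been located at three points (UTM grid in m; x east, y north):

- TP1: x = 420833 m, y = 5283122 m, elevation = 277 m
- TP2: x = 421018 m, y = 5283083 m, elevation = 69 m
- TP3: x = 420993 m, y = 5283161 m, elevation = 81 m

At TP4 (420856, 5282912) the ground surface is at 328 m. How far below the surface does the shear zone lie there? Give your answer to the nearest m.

Let the plane be z = a·x + b·y + c.
TP2−TP1: 185a − 39b = −208;  TP3−TP1: 160a + 39b = −196.
Solving gives a = −1.17101449, b = −0.22147900.
Then c = 277 − a·420833 − b·5283122 = 1663179.14.
At (420856, 5282912): z_contact = −492828.5 − 1170054.1 + 1663179.14 = 296.6 m.
Depth below ground = 328 − 296.6 = 31 m.

31 m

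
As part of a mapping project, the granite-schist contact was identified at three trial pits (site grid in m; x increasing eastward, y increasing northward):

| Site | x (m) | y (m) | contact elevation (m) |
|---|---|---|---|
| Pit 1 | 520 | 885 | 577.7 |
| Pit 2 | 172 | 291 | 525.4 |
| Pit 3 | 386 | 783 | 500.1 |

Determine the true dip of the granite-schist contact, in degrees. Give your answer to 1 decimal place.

Let the plane be z = a·x + b·y + c.
Pit 2−Pit 1: −348a − 594b = −52.3;  Pit 3−Pit 1: −134a − 102b = −77.6.
Solving gives a = 0.92426, b = −0.45344.
Gradient magnitude |∇z| = √(a² + b²) = √(0.85425 + 0.20561) = 1.02949.
True dip = arctan(1.02949) = 45.8°, dipping toward WNW (azimuth ≈ 296°).

45.8°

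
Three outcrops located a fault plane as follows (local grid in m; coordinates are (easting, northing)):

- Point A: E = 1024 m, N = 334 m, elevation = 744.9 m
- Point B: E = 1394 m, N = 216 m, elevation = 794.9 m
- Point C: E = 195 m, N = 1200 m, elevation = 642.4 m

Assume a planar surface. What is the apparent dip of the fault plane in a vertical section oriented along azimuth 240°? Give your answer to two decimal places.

7.37°

Let the plane be z = a·E + b·N + c.
Point B−Point A: 370a − 118b = 50;  Point C−Point A: −829a + 866b = −102.5.
Solving gives a = 0.14019, b = 0.01584.
Unit vector along 240° is (sin 240°, cos 240°) = (-0.8660, -0.5000).
Slope in that direction = a·(-0.8660) + b·(-0.5000) = −0.12932.
Apparent dip = arctan|0.12932| = 7.37° (true dip is 8.0°, so apparent ≤ true as expected).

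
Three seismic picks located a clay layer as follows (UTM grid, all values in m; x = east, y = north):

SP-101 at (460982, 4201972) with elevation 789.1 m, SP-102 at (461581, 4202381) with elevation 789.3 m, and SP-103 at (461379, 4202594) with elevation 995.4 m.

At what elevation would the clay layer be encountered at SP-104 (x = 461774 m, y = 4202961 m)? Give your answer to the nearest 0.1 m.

Let the plane be z = a·x + b·y + c.
SP-102−SP-101: 599a + 409b = 0.2;  SP-103−SP-101: 397a + 622b = 206.3.
Solving gives a = −0.400810162, b = 0.587494589.
Then c = 789.1 − a·460982 − b·4201972 = −2283080.44.
At (461774, 4202961): z = −185083.7 + 2469216.8 − 2283080.44 = 1052.7 m.

1052.7 m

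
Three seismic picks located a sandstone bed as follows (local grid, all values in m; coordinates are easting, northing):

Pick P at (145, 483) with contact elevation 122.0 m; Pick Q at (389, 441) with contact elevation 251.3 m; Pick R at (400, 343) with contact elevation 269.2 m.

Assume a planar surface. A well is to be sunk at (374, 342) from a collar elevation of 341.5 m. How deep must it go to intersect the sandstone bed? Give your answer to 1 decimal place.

Let the plane be z = a·easting + b·northing + c.
Pick Q−Pick P: 244a − 42b = 129.3;  Pick R−Pick P: 255a − 140b = 147.2.
Solving gives a = 0.50830, b = −0.12560.
Then c = 122 − a·145 − b·483 = 108.96.
At (374, 342): z_contact = 190.10 − 42.95 + 108.96 = 256.11 m.
Depth below ground = 341.5 − 256.11 = 85.4 m.

85.4 m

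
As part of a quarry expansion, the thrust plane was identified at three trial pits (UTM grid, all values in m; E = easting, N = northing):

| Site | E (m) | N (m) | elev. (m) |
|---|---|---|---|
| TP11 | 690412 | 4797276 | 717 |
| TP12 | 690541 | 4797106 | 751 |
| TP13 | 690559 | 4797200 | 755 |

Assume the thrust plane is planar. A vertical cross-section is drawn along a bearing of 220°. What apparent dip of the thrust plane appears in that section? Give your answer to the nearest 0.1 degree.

9.0°

Two edge vectors: TP11→TP12 = (129, -170, 34), TP11→TP13 = (147, -76, 38).
Normal n = (TP11→TP12) × (TP11→TP13) = (-3876, 96, 15186).
So ∂z/∂E = −n_x/n_z = 0.25524 and ∂z/∂N = −n_y/n_z = −0.00632.
Unit vector along 220° is (sin 220°, cos 220°) = (-0.6428, -0.7660).
Slope in that direction = a·(-0.6428) + b·(-0.7660) = −0.15922.
Apparent dip = arctan|0.15922| = 9.0° (true dip is 14.3°, so apparent ≤ true as expected).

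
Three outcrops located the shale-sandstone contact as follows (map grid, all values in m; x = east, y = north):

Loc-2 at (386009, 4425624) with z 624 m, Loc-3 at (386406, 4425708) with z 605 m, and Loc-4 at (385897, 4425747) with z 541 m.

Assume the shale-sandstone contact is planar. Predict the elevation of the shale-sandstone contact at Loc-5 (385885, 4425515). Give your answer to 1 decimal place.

679.8 m

Let the plane be z = a·x + b·y + c.
Loc-3−Loc-2: 397a + 84b = −19;  Loc-4−Loc-2: −112a + 123b = −83.
Solving gives a = 0.079585845, b = −0.602328337.
Then c = 624 − a·386009 − b·4425624 = 2635581.89.
At (385885, 4425515): z = 30711.0 − 2665613.1 + 2635581.89 = 679.8 m.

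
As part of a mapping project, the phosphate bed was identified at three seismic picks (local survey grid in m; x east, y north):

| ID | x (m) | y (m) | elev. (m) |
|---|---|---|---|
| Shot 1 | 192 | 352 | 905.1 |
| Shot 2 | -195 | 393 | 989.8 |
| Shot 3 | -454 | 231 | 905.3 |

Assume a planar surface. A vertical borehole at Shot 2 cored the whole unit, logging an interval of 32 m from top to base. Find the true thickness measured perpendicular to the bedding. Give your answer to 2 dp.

25.50 m

Let the plane be z = a·x + b·y + c.
Shot 2−Shot 1: −387a + 41b = 84.7;  Shot 3−Shot 1: −646a − 121b = 0.2.
Solving gives a = −0.13991, b = 0.74528.
|∇z| = √(a²+b²) = 0.75830, so dip δ = arctan(0.75830) = 37.17°.
True thickness = vertical thickness × cos δ = 32 × cos 37.17° = 25.50 m.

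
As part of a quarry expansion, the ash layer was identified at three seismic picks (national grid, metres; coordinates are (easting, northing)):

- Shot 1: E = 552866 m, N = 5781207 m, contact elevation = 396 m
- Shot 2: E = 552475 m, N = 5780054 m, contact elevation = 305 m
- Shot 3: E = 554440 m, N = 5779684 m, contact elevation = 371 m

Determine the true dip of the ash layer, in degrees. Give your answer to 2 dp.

Two edge vectors: Shot 1→Shot 2 = (-391, -1153, -91), Shot 1→Shot 3 = (1574, -1523, -25).
Normal n = (Shot 1→Shot 2) × (Shot 1→Shot 3) = (-109768, -153009, 2410315).
So ∂z/∂E = −n_x/n_z = 0.04554 and ∂z/∂N = −n_y/n_z = 0.06348.
Gradient magnitude |∇z| = √(a² + b²) = √(0.00207 + 0.00403) = 0.07813.
True dip = arctan(0.07813) = 4.47°, dipping toward SW (azimuth ≈ 216°).

4.47°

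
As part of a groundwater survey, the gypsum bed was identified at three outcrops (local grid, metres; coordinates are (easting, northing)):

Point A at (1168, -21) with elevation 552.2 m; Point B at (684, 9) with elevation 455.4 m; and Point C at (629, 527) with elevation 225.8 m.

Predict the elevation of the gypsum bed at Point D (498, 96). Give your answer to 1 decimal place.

386.1 m

Let the plane be z = a·E + b·N + c.
Point B−Point A: −484a + 30b = −96.8;  Point C−Point A: −539a + 548b = −326.4.
Solving gives a = 0.173669, b = −0.424803.
Then c = 552.2 − a·1168 − b·-21 = 340.43.
At (498, 96): z = 86.5 − 40.8 + 340.43 = 386.1 m.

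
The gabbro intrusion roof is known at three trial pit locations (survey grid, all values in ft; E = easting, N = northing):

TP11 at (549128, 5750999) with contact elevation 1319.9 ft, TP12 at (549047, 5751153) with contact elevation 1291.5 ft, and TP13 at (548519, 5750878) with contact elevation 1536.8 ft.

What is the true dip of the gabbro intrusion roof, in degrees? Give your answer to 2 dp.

23.93°

Two edge vectors: TP11→TP12 = (-81, 154, -28.4), TP11→TP13 = (-609, -121, 216.9).
Normal n = (TP11→TP12) × (TP11→TP13) = (29966.2, 34864.5, 103587).
So ∂z/∂E = −n_x/n_z = −0.28929 and ∂z/∂N = −n_y/n_z = −0.33657.
Gradient magnitude |∇z| = √(a² + b²) = √(0.08369 + 0.11328) = 0.44381.
True dip = arctan(0.44381) = 23.93°, dipping toward NE (azimuth ≈ 041°).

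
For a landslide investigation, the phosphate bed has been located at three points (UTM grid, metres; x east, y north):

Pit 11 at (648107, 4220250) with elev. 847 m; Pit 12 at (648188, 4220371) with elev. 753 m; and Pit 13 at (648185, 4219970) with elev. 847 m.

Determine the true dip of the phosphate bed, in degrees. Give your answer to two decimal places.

40.39°

Two edge vectors: Pit 11→Pit 12 = (81, 121, -94), Pit 11→Pit 13 = (78, -280, 0).
Normal n = (Pit 11→Pit 12) × (Pit 11→Pit 13) = (-26320, -7332, -32118).
So ∂z/∂x = −n_x/n_z = −0.81948 and ∂z/∂y = −n_y/n_z = −0.22828.
Gradient magnitude |∇z| = √(a² + b²) = √(0.67154 + 0.05211) = 0.85068.
True dip = arctan(0.85068) = 40.39°, dipping toward ENE (azimuth ≈ 074°).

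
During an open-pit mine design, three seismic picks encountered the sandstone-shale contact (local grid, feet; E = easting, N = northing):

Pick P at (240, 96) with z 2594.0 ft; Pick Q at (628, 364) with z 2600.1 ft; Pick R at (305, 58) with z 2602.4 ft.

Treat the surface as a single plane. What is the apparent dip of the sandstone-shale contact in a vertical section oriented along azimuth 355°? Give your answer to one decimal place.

5.4°

Two edge vectors: Pick P→Pick Q = (388, 268, 6.1), Pick P→Pick R = (65, -38, 8.4).
Normal n = (Pick P→Pick Q) × (Pick P→Pick R) = (2483, -2862.7, -32164).
So ∂z/∂E = −n_x/n_z = 0.07720 and ∂z/∂N = −n_y/n_z = −0.08900.
Unit vector along 355° is (sin 355°, cos 355°) = (-0.0872, 0.9962).
Slope in that direction = a·(-0.0872) + b·(0.9962) = −0.09539.
Apparent dip = arctan|0.09539| = 5.4° (true dip is 6.7°, so apparent ≤ true as expected).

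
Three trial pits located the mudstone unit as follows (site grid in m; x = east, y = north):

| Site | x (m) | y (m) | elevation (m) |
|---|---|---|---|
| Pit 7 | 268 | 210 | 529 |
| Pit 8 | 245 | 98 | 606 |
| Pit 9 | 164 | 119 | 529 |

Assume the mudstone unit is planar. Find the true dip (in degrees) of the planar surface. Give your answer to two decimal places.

48.08°

Two edge vectors: Pit 7→Pit 8 = (-23, -112, 77), Pit 7→Pit 9 = (-104, -91, 0).
Normal n = (Pit 7→Pit 8) × (Pit 7→Pit 9) = (7007, -8008, -9555).
So ∂z/∂x = −n_x/n_z = 0.73333 and ∂z/∂y = −n_y/n_z = −0.83810.
Gradient magnitude |∇z| = √(a² + b²) = √(0.53778 + 0.70240) = 1.11363.
True dip = arctan(1.11363) = 48.08°, dipping toward NW (azimuth ≈ 319°).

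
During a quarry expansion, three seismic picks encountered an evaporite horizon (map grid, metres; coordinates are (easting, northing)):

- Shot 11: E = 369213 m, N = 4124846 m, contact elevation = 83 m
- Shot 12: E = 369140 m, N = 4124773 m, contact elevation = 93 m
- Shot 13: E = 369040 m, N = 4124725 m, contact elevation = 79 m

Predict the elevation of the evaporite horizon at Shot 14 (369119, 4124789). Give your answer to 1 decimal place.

Two edge vectors: Shot 11→Shot 12 = (-73, -73, 10), Shot 11→Shot 13 = (-173, -121, -4).
Normal n = (Shot 11→Shot 12) × (Shot 11→Shot 13) = (1502, -2022, -3796).
So ∂z/∂E = −n_x/n_z = 0.395679663 and ∂z/∂N = −n_y/n_z = −0.532665964.
Intercept c from Shot 11: 83 − 146090.08 + 2197165.07 = 2051158.00.
At (369119, 4124789): z = 146052.9 − 2197134.7 + 2051158.00 = 76.2 m.

76.2 m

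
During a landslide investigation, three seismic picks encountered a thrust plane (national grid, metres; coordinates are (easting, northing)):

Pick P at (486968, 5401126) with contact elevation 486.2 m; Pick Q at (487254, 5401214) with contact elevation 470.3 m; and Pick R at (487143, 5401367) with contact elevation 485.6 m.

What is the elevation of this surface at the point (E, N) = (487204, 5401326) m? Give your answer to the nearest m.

479 m

Two edge vectors: Pick P→Pick Q = (286, 88, -15.9), Pick P→Pick R = (175, 241, -0.6).
Normal n = (Pick P→Pick Q) × (Pick P→Pick R) = (3779.1, -2610.9, 53526).
So ∂z/∂E = −n_x/n_z = −0.07060307 and ∂z/∂N = −n_y/n_z = 0.04877816.
Intercept c from Pick P: 486.2 + 34381.44 − 263457.01 = −228589.37.
At (487204, 5401326): z = −34398.1 + 263466.8 − 228589.37 = 479.3 m.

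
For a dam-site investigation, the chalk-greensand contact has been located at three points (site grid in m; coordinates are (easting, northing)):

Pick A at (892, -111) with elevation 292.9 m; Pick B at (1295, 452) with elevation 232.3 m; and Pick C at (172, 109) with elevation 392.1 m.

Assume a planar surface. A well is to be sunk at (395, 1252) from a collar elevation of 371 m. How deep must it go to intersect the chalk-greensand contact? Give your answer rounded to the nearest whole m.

Two edge vectors: Pick A→Pick B = (403, 563, -60.6), Pick A→Pick C = (-720, 220, 99.2).
Normal n = (Pick A→Pick B) × (Pick A→Pick C) = (69181.6, 3654.4, 494020).
So ∂z/∂E = −n_x/n_z = −0.14004 and ∂z/∂N = −n_y/n_z = −0.00740.
Intercept c from Pick A: 292.9 + 124.91 − 0.82 = 416.99.
At (395, 1252): z_contact = −55.3 − 9.3 + 416.99 = 352.4 m.
Depth below ground = 371 − 352.4 = 19 m.

19 m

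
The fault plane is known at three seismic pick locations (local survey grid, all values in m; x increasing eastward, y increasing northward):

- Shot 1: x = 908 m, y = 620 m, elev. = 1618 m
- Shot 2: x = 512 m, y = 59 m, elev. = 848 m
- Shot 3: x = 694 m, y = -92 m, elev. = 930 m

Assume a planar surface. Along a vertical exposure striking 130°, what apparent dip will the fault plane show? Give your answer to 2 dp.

Let the plane be z = a·x + b·y + c.
Shot 2−Shot 1: −396a − 561b = −770;  Shot 3−Shot 1: −214a − 712b = −688.
Solving gives a = 1.00231, b = 0.66504.
Unit vector along 130° is (sin 130°, cos 130°) = (0.7660, -0.6428).
Slope in that direction = a·(0.7660) + b·(-0.6428) = 0.34034.
Apparent dip = arctan|0.34034| = 18.80° (true dip is 50.3°, so apparent ≤ true as expected).

18.80°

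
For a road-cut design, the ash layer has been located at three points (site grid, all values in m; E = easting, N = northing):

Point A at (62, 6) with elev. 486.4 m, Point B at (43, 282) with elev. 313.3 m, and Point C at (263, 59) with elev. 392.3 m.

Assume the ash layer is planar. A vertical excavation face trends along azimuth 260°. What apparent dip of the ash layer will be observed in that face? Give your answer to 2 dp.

22.06°

Two edge vectors: Point A→Point B = (-19, 276, -173.1), Point A→Point C = (201, 53, -94.1).
Normal n = (Point A→Point B) × (Point A→Point C) = (-16797.3, -36581, -56483).
So ∂z/∂E = −n_x/n_z = −0.29739 and ∂z/∂N = −n_y/n_z = −0.64765.
Unit vector along 260° is (sin 260°, cos 260°) = (-0.9848, -0.1736).
Slope in that direction = a·(-0.9848) + b·(-0.1736) = 0.40533.
Apparent dip = arctan|0.40533| = 22.06° (true dip is 35.5°, so apparent ≤ true as expected).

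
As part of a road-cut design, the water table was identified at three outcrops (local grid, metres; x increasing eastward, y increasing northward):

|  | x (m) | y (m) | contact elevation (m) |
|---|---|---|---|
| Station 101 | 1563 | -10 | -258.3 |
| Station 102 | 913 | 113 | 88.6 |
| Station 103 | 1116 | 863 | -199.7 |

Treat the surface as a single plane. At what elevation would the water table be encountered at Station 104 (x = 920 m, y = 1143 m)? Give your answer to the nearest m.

Let the plane be z = a·x + b·y + c.
Station 102−Station 101: −650a + 123b = 346.9;  Station 103−Station 101: −447a + 873b = 58.6.
Solving gives a = −0.57689, b = −0.22826.
Then c = -258.3 − a·1563 − b·-10 = 641.09.
At (920, 1143): z = −530.7 − 260.9 + 641.09 = -150.5 m.

-151 m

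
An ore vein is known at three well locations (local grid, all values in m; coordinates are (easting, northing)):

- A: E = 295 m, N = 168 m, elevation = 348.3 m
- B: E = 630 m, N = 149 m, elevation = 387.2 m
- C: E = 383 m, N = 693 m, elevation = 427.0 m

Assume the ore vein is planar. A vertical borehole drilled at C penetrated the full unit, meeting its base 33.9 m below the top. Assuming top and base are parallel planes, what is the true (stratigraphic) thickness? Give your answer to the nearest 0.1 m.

Two edge vectors: A→B = (335, -19, 38.9), A→C = (88, 525, 78.7).
Normal n = (A→B) × (A→C) = (-21917.8, -22941.3, 177547).
So ∂z/∂E = −n_x/n_z = 0.12345 and ∂z/∂N = −n_y/n_z = 0.12921.
|∇z| = √(a²+b²) = 0.17870, so dip δ = arctan(0.17870) = 10.13°.
True thickness = vertical thickness × cos δ = 33.9 × cos 10.13° = 33.4 m.

33.4 m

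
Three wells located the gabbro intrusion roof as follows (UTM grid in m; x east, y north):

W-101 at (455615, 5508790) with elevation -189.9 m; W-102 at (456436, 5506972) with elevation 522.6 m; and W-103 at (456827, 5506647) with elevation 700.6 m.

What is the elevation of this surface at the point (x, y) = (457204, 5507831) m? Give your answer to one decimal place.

425.6 m

Two edge vectors: W-101→W-102 = (821, -1818, 712.5), W-101→W-103 = (1212, -2143, 890.5).
Normal n = (W-101→W-102) × (W-101→W-103) = (-92041.5, 132449.5, 444013).
So ∂z/∂x = −n_x/n_z = 0.207294606 and ∂z/∂y = −n_y/n_z = −0.298300951.
Intercept c from W-101: -189.9 − 94446.53 + 1643277.29 = 1548640.86.
At (457204, 5507831): z = 94775.9 − 1642991.2 + 1548640.86 = 425.6 m.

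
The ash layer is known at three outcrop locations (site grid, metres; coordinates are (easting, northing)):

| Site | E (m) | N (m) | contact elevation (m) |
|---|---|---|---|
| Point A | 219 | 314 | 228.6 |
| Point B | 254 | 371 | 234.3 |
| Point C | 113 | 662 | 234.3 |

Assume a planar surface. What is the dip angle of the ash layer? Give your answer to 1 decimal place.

5.8°

Let the plane be z = a·E + b·N + c.
Point B−Point A: 35a + 57b = 5.7;  Point C−Point A: −106a + 348b = 5.7.
Solving gives a = 0.09103, b = 0.04411.
Gradient magnitude |∇z| = √(a² + b²) = √(0.00829 + 0.00195) = 0.10115.
True dip = arctan(0.10115) = 5.8°, dipping toward WSW (azimuth ≈ 244°).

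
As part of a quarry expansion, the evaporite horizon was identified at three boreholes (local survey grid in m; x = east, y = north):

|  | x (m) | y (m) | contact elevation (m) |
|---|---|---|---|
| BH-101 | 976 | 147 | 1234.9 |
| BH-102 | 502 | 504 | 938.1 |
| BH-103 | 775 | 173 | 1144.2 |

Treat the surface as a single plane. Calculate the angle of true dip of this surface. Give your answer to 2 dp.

26.60°

Two edge vectors: BH-101→BH-102 = (-474, 357, -296.8), BH-101→BH-103 = (-201, 26, -90.7).
Normal n = (BH-101→BH-102) × (BH-101→BH-103) = (-24663.1, 16665, 59433).
So ∂z/∂x = −n_x/n_z = 0.41497 and ∂z/∂y = −n_y/n_z = −0.28040.
Gradient magnitude |∇z| = √(a² + b²) = √(0.17220 + 0.07862) = 0.50083.
True dip = arctan(0.50083) = 26.60°, dipping toward NW (azimuth ≈ 304°).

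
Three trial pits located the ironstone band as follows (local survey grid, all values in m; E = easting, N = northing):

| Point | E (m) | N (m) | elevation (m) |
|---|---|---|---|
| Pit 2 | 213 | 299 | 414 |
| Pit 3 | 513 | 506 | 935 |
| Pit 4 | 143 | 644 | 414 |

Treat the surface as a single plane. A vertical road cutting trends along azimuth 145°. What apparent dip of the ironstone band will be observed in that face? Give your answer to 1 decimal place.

31.8°

Two edge vectors: Pit 2→Pit 3 = (300, 207, 521), Pit 2→Pit 4 = (-70, 345, 0).
Normal n = (Pit 2→Pit 3) × (Pit 2→Pit 4) = (-179745, -36470, 117990).
So ∂z/∂E = −n_x/n_z = 1.52339 and ∂z/∂N = −n_y/n_z = 0.30909.
Unit vector along 145° is (sin 145°, cos 145°) = (0.5736, -0.8192).
Slope in that direction = a·(0.5736) + b·(-0.8192) = 0.62059.
Apparent dip = arctan|0.62059| = 31.8° (true dip is 57.2°, so apparent ≤ true as expected).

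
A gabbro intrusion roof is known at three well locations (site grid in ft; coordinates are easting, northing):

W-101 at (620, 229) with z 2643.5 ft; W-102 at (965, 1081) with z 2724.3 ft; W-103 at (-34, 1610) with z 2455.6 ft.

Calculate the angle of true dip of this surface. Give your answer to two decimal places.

Two edge vectors: W-101→W-102 = (345, 852, 80.8), W-101→W-103 = (-654, 1381, -187.9).
Normal n = (W-101→W-102) × (W-101→W-103) = (-271675.6, 11982.3, 1033653).
So ∂z/∂easting = −n_x/n_z = 0.26283 and ∂z/∂northing = −n_y/n_z = −0.01159.
Gradient magnitude |∇z| = √(a² + b²) = √(0.06908 + 0.00013) = 0.26309.
True dip = arctan(0.26309) = 14.74°, dipping toward W (azimuth ≈ 273°).

14.74°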